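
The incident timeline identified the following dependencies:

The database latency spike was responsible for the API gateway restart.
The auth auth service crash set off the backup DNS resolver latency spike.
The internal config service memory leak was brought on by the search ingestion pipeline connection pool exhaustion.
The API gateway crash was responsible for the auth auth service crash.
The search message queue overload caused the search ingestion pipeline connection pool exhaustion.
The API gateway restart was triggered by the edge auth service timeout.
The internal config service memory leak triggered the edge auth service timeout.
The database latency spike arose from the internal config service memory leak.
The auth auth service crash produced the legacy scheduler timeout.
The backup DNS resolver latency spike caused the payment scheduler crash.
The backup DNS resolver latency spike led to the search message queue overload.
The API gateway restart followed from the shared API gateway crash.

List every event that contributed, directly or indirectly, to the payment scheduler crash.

Immediate cause of the payment scheduler crash: the backup DNS resolver latency spike.
Further upstream: the API gateway crash, the auth auth service crash.

the API gateway crash, the auth auth service crash, the backup DNS resolver latency spike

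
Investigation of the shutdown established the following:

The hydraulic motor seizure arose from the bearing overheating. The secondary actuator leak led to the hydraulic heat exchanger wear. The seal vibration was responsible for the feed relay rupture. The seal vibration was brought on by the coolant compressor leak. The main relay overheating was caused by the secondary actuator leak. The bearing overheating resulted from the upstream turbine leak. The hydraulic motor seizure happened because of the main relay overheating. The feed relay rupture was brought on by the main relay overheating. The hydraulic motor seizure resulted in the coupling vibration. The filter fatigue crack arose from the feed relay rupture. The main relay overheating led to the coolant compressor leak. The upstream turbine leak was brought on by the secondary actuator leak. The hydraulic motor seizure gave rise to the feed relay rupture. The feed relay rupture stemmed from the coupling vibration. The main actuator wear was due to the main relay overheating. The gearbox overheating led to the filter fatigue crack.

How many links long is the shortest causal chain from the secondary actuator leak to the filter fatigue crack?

3

Shortest chain: the secondary actuator leak → the main relay overheating → the feed relay rupture → the filter fatigue crack.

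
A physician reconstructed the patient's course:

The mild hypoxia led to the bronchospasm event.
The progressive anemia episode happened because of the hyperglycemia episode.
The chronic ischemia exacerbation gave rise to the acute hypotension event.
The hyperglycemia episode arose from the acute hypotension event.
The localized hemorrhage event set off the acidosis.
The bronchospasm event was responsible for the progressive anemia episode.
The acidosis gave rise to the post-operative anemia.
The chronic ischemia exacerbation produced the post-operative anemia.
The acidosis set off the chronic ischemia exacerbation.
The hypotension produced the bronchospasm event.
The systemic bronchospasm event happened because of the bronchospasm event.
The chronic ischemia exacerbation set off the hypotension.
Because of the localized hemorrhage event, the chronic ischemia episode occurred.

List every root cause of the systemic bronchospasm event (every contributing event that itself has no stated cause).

the localized hemorrhage event, the mild hypoxia

Tracing upstream from the systemic bronchospasm event: the systemic bronchospasm event ← the bronchospasm event ← the hypotension ← the chronic ischemia exacerbation ← the acidosis ← the localized hemorrhage event.
A separate upstream branch: the systemic bronchospasm event ← the bronchospasm event ← the mild hypoxia.
Each of those chain origins has no stated cause.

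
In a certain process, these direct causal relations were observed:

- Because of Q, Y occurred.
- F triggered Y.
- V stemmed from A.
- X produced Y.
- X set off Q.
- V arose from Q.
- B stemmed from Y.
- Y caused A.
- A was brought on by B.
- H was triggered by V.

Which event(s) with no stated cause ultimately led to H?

Tracing upstream from H: H ← V ← Q ← X.
A separate upstream branch: H ← V ← A ← Y ← F.
Each of those chain origins has no stated cause.

F, X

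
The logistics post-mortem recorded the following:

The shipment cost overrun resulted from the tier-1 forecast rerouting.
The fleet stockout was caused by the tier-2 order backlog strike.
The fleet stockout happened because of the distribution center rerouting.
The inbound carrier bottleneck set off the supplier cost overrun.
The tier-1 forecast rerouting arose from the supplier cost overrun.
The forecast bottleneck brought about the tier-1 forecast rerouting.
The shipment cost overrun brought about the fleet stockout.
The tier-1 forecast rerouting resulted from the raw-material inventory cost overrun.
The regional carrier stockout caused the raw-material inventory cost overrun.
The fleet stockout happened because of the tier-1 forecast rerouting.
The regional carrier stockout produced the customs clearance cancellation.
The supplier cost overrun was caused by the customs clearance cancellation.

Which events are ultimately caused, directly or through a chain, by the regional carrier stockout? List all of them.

the customs clearance cancellation, the fleet stockout, the raw-material inventory cost overrun, the shipment cost overrun, the supplier cost overrun, the tier-1 forecast rerouting

Direct effects: the raw-material inventory cost overrun, the customs clearance cancellation.
2 steps out: the supplier cost overrun, the tier-1 forecast rerouting.
3 steps out: the shipment cost overrun, the fleet stockout.
Not reachable from it: the tier-2 order backlog strike, the inbound carrier bottleneck, the forecast bottleneck, the distribution center rerouting.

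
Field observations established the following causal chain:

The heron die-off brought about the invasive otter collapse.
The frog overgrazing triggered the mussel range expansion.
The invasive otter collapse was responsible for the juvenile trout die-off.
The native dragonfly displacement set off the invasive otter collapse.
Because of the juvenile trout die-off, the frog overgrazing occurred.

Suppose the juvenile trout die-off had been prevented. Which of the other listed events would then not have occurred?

Downstream of the juvenile trout die-off: the frog overgrazing, the mussel range expansion.

the frog overgrazing, the mussel range expansion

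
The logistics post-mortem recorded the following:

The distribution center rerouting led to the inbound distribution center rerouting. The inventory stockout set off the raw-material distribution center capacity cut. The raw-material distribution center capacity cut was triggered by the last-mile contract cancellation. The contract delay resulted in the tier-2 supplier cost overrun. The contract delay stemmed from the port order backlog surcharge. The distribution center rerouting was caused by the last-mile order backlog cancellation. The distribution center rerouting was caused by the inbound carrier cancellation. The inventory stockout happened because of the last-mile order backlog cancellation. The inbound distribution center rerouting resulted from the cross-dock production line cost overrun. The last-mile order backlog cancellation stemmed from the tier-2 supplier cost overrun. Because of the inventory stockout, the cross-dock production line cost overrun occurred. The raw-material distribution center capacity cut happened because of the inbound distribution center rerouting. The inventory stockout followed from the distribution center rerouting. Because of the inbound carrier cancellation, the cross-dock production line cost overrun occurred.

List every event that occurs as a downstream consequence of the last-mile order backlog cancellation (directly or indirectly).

the cross-dock production line cost overrun, the distribution center rerouting, the inbound distribution center rerouting, the inventory stockout, the raw-material distribution center capacity cut

Direct effects: the distribution center rerouting, the inventory stockout.
2 steps out: the cross-dock production line cost overrun, the inbound distribution center rerouting, the raw-material distribution center capacity cut.
Not reachable from it: the port order backlog surcharge, the contract delay, the tier-2 supplier cost overrun, the last-mile contract cancellation, the inbound carrier cancellation.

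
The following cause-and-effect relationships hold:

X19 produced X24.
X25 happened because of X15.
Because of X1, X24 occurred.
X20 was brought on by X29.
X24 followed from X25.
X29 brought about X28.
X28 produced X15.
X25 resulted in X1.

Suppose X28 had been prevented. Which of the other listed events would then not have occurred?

X1, X15, X25

Downstream of X28: X15, X25, X1, X24.
Of those, still caused via another path: X24.
The remainder have no surviving cause.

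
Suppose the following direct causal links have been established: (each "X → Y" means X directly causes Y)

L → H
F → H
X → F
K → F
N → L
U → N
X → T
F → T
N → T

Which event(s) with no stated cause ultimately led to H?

K, U, X

Tracing upstream from H: H ← L ← N ← U.
A separate upstream branch: H ← F ← K.
A separate upstream branch: H ← F ← X.
Each of those chain origins has no stated cause.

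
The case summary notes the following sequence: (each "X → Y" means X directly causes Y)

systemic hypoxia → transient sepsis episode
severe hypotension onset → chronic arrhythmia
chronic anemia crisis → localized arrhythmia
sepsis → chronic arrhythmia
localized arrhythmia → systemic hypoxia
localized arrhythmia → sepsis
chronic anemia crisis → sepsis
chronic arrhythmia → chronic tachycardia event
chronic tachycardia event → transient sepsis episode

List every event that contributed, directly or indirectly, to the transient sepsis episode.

the chronic anemia crisis, the chronic arrhythmia, the chronic tachycardia event, the localized arrhythmia, the sepsis, the severe hypotension onset, the systemic hypoxia

Immediate causes of the transient sepsis episode: the systemic hypoxia, the chronic tachycardia event.
Further upstream: the severe hypotension onset, the chronic anemia crisis, the localized arrhythmia, the sepsis, the chronic arrhythmia.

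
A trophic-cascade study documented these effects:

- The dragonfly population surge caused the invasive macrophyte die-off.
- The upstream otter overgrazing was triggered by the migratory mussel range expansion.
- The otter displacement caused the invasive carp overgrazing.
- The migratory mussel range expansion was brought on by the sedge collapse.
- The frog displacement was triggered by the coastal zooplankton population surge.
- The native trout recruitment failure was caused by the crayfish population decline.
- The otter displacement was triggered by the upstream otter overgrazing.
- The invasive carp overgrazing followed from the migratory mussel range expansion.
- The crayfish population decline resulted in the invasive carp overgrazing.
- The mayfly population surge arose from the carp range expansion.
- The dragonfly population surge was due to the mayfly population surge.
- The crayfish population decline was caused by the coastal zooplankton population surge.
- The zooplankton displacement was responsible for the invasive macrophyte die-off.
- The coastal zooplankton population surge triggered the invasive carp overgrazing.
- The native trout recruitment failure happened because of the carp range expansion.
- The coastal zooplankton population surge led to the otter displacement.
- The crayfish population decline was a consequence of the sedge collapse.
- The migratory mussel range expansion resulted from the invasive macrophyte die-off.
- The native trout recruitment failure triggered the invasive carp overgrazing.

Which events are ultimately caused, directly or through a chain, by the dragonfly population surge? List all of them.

Direct effects: the invasive macrophyte die-off.
2 steps out: the migratory mussel range expansion.
3 steps out: the upstream otter overgrazing, the invasive carp overgrazing.
4 steps out: the otter displacement.
Not reachable from it: the zooplankton displacement, the carp range expansion, the mayfly population surge, the coastal zooplankton population surge, the sedge collapse, the frog displacement, the crayfish population decline, the native trout recruitment failure.

the invasive carp overgrazing, the invasive macrophyte die-off, the migratory mussel range expansion, the otter displacement, the upstream otter overgrazing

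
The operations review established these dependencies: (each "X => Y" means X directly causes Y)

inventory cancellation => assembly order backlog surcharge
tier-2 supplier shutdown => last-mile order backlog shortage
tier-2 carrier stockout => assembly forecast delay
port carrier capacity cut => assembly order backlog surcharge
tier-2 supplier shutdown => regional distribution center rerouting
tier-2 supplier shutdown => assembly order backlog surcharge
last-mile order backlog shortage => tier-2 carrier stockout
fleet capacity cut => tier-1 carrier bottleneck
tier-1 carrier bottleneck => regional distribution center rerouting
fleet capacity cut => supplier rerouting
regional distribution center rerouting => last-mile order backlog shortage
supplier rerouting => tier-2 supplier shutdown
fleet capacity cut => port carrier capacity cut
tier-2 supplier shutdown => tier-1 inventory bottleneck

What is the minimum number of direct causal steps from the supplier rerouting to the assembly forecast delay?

4

Shortest chain: the supplier rerouting → the tier-2 supplier shutdown → the last-mile order backlog shortage → the tier-2 carrier stockout → the assembly forecast delay.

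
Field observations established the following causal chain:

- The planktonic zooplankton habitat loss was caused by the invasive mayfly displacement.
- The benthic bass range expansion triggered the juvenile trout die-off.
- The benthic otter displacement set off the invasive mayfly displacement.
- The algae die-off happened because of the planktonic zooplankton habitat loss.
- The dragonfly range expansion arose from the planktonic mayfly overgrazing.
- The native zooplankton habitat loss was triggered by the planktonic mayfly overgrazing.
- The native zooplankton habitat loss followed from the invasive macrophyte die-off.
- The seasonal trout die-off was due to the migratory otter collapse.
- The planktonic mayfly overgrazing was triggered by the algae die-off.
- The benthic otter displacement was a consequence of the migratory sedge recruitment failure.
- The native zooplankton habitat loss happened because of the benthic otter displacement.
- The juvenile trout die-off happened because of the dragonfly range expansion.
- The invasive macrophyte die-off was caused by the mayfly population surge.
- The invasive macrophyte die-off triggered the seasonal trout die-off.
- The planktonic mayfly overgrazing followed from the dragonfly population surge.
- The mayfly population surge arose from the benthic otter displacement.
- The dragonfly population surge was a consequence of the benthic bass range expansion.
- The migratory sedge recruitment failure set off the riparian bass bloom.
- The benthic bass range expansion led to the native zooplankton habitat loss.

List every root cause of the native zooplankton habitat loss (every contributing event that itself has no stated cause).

the benthic bass range expansion, the migratory sedge recruitment failure

Tracing upstream from the native zooplankton habitat loss: the native zooplankton habitat loss ← the benthic otter displacement ← the migratory sedge recruitment failure.
A separate upstream branch: the native zooplankton habitat loss ← the benthic bass range expansion.
Each of those chain origins has no stated cause.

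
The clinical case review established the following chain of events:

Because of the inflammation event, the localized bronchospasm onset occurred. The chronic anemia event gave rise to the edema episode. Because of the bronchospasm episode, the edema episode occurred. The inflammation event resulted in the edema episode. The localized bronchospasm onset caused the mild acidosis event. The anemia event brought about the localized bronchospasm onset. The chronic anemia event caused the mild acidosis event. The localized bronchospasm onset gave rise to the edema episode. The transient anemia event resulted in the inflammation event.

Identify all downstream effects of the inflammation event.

Direct effects: the localized bronchospasm onset, the edema episode.
2 steps out: the mild acidosis event.
Not reachable from it: the bronchospasm episode, the transient anemia event, the chronic anemia event, the anemia event.

the edema episode, the localized bronchospasm onset, the mild acidosis event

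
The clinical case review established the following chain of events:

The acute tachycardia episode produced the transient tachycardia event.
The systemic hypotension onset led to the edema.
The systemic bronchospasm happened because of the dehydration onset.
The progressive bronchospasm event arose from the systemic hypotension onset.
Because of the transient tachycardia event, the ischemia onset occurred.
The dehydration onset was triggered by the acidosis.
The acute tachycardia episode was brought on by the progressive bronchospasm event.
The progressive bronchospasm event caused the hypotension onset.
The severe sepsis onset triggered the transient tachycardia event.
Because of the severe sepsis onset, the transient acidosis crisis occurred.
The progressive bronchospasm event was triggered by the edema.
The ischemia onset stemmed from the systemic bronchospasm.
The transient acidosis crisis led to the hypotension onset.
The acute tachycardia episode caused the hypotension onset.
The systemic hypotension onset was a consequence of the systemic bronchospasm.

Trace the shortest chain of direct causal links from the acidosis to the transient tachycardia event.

the acidosis → the dehydration onset → the systemic bronchospasm → the systemic hypotension onset → the progressive bronchospasm event → the acute tachycardia episode → the transient tachycardia event

the acidosis → the dehydration onset
the dehydration onset → the systemic bronchospasm
the systemic bronchospasm → the systemic hypotension onset
the systemic hypotension onset → the progressive bronchospasm event
the progressive bronchospasm event → the acute tachycardia episode
the acute tachycardia episode → the transient tachycardia event
Length: 6 steps.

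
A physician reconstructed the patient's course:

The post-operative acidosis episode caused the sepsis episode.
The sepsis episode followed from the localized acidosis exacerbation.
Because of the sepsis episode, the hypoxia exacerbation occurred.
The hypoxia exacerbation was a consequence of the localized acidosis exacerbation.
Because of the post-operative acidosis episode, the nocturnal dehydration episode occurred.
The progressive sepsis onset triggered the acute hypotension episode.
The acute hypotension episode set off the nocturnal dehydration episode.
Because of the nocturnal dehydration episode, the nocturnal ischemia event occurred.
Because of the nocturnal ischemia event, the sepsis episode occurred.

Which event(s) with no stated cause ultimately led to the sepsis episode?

the localized acidosis exacerbation, the post-operative acidosis episode, the progressive sepsis onset

Tracing upstream from the sepsis episode: the sepsis episode ← the nocturnal ischemia event ← the nocturnal dehydration episode ← the acute hypotension episode ← the progressive sepsis onset.
A separate upstream branch: the sepsis episode ← the post-operative acidosis episode.
A separate upstream branch: the sepsis episode ← the localized acidosis exacerbation.
Each of those chain origins has no stated cause.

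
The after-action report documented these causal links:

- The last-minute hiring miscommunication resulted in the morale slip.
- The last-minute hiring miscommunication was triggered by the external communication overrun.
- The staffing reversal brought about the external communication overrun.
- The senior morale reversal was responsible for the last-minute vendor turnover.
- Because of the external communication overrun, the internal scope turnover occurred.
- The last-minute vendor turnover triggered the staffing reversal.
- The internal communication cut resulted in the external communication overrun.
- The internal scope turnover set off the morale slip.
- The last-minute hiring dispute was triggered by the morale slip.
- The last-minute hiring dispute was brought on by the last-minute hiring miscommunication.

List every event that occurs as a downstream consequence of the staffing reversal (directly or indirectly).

the external communication overrun, the internal scope turnover, the last-minute hiring dispute, the last-minute hiring miscommunication, the morale slip

Direct effects: the external communication overrun.
2 steps out: the internal scope turnover, the last-minute hiring miscommunication.
3 steps out: the morale slip, the last-minute hiring dispute.
Not reachable from it: the senior morale reversal, the last-minute vendor turnover, the internal communication cut.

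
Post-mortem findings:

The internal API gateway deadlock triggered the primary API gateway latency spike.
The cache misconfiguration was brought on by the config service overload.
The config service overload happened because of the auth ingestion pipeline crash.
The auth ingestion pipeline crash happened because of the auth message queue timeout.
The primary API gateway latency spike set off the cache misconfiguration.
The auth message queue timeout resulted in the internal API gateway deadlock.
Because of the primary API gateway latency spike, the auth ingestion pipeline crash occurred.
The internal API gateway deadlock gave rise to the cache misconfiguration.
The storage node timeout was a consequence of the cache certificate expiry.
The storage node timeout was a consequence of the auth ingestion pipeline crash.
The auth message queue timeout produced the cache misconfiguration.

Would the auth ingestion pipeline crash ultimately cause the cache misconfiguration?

There is a causal chain: the auth ingestion pipeline crash → the config service overload → the cache misconfiguration.

Yes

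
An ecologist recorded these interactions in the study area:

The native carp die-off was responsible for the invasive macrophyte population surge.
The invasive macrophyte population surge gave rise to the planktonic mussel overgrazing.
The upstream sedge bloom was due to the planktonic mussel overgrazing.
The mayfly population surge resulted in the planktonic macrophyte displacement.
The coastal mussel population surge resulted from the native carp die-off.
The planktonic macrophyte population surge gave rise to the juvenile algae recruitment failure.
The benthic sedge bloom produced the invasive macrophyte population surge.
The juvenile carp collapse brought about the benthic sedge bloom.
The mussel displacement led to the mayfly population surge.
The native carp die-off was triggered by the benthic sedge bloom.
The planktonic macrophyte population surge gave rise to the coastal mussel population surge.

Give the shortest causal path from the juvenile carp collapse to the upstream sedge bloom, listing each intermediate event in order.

the juvenile carp collapse → the benthic sedge bloom → the invasive macrophyte population surge → the planktonic mussel overgrazing → the upstream sedge bloom

the juvenile carp collapse → the benthic sedge bloom
the benthic sedge bloom → the invasive macrophyte population surge
the invasive macrophyte population surge → the planktonic mussel overgrazing
the planktonic mussel overgrazing → the upstream sedge bloom
Length: 4 steps.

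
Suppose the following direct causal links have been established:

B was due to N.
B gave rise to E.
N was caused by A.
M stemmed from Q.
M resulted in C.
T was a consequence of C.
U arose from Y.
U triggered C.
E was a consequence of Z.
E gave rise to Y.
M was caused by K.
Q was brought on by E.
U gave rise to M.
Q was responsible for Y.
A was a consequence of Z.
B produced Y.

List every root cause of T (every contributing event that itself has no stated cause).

K, Z

Tracing upstream from T: T ← C ← U ← Y ← E ← Z.
A separate upstream branch: T ← C ← M ← K.
Each of those chain origins has no stated cause.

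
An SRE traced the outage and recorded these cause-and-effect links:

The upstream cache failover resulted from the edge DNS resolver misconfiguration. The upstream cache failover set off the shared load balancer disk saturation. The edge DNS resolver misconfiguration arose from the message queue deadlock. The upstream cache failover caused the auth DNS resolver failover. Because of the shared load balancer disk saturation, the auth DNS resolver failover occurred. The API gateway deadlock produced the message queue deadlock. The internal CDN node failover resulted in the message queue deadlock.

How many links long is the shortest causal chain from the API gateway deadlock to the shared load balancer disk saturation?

Shortest chain: the API gateway deadlock → the message queue deadlock → the edge DNS resolver misconfiguration → the upstream cache failover → the shared load balancer disk saturation.

4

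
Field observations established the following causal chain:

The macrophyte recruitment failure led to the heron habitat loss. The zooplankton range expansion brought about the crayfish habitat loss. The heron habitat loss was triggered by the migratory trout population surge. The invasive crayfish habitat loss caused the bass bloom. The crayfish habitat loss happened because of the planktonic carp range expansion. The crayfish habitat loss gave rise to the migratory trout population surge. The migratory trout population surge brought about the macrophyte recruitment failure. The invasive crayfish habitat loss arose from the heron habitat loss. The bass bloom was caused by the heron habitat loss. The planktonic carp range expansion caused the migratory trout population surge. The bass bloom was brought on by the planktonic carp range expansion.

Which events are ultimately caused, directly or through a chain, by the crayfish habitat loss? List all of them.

the bass bloom, the heron habitat loss, the invasive crayfish habitat loss, the macrophyte recruitment failure, the migratory trout population surge

Direct effects: the migratory trout population surge.
2 steps out: the macrophyte recruitment failure, the heron habitat loss.
3 steps out: the invasive crayfish habitat loss, the bass bloom.
Not reachable from it: the planktonic carp range expansion, the zooplankton range expansion.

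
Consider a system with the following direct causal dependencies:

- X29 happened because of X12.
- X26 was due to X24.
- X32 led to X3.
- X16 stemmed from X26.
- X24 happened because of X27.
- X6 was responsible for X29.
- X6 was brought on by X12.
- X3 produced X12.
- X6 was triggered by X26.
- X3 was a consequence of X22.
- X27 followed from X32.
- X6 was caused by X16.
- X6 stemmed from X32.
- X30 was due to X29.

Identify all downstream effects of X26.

Direct effects: X16, X6.
2 steps out: X29.
3 steps out: X30.
Not reachable from it: X32, X3, X27, X24, X12, X22.

X16, X29, X30, X6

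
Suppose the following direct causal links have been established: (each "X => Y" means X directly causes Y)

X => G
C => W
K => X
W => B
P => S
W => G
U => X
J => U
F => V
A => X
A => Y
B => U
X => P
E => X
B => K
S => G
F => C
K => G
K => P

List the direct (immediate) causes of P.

Upstream contributors include F, C, J, W, E, B, U, A, but only K, X feed directly into P.

K, X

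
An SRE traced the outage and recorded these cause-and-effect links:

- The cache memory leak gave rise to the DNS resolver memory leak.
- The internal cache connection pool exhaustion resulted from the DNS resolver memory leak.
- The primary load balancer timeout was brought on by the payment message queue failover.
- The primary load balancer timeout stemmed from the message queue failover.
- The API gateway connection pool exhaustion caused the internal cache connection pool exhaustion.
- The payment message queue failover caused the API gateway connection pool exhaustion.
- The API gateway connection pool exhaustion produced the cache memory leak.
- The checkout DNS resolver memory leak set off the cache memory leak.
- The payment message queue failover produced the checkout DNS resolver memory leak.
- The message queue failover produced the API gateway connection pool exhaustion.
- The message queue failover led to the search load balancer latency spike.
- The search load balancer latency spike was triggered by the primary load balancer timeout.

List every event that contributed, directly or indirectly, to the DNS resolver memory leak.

Immediate cause of the DNS resolver memory leak: the cache memory leak.
Further upstream: the payment message queue failover, the message queue failover, the API gateway connection pool exhaustion, the checkout DNS resolver memory leak.

the API gateway connection pool exhaustion, the cache memory leak, the checkout DNS resolver memory leak, the message queue failover, the payment message queue failover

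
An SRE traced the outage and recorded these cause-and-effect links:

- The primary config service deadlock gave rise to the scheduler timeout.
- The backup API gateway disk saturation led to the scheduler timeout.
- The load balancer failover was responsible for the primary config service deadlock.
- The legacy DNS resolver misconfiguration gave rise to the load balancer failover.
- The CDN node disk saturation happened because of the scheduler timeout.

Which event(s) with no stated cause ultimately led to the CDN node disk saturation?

Tracing upstream from the CDN node disk saturation: the CDN node disk saturation ← the scheduler timeout ← the primary config service deadlock ← the load balancer failover ← the legacy DNS resolver misconfiguration.
A separate upstream branch: the CDN node disk saturation ← the scheduler timeout ← the backup API gateway disk saturation.
Each of those chain origins has no stated cause.

the backup API gateway disk saturation, the legacy DNS resolver misconfiguration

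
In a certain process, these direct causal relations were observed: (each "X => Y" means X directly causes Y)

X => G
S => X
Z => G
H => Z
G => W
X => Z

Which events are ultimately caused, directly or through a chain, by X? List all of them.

G, W, Z

Direct effects: Z, G.
2 steps out: W.
Not reachable from it: S, H.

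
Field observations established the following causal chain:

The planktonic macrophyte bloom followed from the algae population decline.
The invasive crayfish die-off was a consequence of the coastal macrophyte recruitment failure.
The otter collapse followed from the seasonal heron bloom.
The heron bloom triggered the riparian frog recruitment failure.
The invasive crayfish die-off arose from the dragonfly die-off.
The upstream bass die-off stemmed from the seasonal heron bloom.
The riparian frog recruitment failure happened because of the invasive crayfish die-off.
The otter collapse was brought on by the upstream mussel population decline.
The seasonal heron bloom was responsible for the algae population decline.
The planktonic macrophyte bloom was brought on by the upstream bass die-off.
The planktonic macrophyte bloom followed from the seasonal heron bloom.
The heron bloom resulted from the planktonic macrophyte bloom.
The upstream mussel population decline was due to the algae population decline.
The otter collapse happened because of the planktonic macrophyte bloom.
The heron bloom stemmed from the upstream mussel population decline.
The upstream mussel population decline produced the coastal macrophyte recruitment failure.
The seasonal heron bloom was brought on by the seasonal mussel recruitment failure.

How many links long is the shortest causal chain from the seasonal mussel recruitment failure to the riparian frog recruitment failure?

Shortest chain: the seasonal mussel recruitment failure → the seasonal heron bloom → the planktonic macrophyte bloom → the heron bloom → the riparian frog recruitment failure.

4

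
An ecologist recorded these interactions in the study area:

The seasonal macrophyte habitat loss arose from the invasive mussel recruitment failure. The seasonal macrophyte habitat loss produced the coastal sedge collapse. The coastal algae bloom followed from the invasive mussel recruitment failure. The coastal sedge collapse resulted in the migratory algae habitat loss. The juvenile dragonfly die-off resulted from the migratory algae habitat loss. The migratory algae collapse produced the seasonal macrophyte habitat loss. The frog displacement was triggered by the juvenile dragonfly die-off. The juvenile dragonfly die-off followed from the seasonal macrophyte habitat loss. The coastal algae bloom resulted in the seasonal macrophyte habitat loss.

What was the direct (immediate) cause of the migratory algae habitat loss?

the coastal sedge collapse

Upstream contributors include the invasive mussel recruitment failure, the coastal algae bloom, the seasonal macrophyte habitat loss, the migratory algae collapse, but only the coastal sedge collapse feeds directly into the migratory algae habitat loss.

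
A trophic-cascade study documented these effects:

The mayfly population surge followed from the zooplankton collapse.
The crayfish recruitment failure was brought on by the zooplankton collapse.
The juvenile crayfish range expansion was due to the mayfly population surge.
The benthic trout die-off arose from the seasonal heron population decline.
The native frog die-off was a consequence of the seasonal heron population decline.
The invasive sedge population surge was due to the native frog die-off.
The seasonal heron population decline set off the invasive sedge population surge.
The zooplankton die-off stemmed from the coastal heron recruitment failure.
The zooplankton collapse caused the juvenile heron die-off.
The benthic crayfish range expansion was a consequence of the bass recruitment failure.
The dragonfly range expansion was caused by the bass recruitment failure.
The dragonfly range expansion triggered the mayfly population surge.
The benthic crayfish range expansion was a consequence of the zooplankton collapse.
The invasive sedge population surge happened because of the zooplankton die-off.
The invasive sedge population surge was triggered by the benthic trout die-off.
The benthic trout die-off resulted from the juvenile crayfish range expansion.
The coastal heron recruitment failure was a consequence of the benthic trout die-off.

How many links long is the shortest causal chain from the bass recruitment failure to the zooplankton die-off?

Shortest chain: the bass recruitment failure → the dragonfly range expansion → the mayfly population surge → the juvenile crayfish range expansion → the benthic trout die-off → the coastal heron recruitment failure → the zooplankton die-off.

6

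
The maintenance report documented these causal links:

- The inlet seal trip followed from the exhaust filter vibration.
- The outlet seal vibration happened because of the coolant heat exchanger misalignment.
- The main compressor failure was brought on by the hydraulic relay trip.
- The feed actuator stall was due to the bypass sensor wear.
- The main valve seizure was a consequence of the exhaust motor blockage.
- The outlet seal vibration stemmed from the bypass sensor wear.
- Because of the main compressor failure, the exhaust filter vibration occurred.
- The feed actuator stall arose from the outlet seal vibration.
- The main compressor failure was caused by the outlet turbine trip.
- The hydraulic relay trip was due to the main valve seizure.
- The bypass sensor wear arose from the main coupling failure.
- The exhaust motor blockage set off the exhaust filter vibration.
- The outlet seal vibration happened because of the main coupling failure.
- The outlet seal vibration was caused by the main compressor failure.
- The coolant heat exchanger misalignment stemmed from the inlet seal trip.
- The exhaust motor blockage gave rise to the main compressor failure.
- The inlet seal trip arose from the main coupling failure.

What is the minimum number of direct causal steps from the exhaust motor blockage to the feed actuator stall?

Shortest chain: the exhaust motor blockage → the main compressor failure → the outlet seal vibration → the feed actuator stall.

3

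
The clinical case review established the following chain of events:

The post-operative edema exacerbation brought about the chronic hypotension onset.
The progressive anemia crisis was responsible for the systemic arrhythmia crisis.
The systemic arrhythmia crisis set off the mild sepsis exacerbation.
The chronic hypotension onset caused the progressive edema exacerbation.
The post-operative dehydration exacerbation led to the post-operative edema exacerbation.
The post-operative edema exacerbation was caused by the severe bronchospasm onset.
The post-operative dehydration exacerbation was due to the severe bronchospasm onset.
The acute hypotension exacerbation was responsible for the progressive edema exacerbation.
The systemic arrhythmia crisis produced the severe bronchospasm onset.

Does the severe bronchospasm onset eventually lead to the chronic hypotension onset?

There is a causal chain: the severe bronchospasm onset → the post-operative edema exacerbation → the chronic hypotension onset.

Yes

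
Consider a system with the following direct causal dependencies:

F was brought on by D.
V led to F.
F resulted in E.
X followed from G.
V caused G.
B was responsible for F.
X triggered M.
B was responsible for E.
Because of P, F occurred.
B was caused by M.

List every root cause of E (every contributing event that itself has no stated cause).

D, P, V

Tracing upstream from E: E ← F ← P.
A separate upstream branch: E ← F ← V.
A separate upstream branch: E ← F ← D.
Each of those chain origins has no stated cause.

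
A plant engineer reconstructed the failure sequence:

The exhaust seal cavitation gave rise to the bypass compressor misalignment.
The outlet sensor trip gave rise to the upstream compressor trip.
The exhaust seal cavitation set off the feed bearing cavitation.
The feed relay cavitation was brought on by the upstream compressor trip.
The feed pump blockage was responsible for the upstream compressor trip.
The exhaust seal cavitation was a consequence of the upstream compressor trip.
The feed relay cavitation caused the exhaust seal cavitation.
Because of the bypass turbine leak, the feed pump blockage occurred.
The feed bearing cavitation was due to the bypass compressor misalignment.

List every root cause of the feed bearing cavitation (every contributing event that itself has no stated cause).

the bypass turbine leak, the outlet sensor trip

Tracing upstream from the feed bearing cavitation: the feed bearing cavitation ← the exhaust seal cavitation ← the upstream compressor trip ← the feed pump blockage ← the bypass turbine leak.
A separate upstream branch: the feed bearing cavitation ← the exhaust seal cavitation ← the upstream compressor trip ← the outlet sensor trip.
Each of those chain origins has no stated cause.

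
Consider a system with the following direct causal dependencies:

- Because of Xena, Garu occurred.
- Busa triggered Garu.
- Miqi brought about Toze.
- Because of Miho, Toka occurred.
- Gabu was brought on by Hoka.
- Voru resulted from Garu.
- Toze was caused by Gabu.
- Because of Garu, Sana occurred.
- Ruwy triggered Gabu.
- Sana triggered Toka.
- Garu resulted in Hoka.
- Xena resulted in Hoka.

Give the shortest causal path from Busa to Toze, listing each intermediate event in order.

Busa → Garu
Garu → Hoka
Hoka → Gabu
Gabu → Toze
Length: 4 steps.

Busa → Garu → Hoka → Gabu → Toze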